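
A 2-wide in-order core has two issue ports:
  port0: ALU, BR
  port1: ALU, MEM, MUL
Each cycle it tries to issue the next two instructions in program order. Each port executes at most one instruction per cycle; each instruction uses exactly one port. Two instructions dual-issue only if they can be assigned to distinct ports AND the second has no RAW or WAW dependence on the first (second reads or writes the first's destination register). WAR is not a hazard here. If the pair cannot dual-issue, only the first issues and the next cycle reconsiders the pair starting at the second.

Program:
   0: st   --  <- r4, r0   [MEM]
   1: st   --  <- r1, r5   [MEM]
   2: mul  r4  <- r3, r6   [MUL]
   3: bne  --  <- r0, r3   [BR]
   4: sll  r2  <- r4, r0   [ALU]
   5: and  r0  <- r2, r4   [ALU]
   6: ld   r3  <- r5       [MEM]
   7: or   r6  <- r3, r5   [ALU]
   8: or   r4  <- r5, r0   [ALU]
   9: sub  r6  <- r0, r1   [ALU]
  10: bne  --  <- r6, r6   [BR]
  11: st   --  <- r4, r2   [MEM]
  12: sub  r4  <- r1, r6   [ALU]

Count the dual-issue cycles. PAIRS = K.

PAIRS = 4

[0] i0  st  -- no-port MEM/MEM
[1] i1  st  -- no-port MEM/MUL
[2] i2&i3  mul/bne  -- dual
[3] i4  sll  -- RAW r2
[4] i5&i6  and/ld  -- dual
[5] i7&i8  or/or  -- dual
[6] i9  sub  -- RAW r6
[7] i10&i11  bne/st  -- dual
[8] i12  sub  -- tail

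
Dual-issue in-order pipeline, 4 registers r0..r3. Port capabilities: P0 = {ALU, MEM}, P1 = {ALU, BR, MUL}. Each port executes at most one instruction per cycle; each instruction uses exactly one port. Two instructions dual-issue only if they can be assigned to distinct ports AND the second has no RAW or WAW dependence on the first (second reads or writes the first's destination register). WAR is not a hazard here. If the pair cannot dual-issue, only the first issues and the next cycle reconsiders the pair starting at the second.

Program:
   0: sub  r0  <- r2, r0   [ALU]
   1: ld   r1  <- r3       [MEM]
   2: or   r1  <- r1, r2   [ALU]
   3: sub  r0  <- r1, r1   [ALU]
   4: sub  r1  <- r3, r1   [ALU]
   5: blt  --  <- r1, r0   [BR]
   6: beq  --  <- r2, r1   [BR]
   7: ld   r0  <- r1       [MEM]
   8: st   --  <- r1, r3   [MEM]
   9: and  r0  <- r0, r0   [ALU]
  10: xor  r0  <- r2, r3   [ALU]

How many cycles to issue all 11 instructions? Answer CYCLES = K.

CYCLES = 7

[0] i0&i1  sub+ld  -- pair
[1] i2  or  -- RAW r1
[2] i3&i4  sub+sub  -- pair
[3] i5  blt  -- no-port BR/BR
[4] i6&i7  beq+ld  -- pair
[5] i8&i9  st+and  -- pair
[6] i10  xor  -- tail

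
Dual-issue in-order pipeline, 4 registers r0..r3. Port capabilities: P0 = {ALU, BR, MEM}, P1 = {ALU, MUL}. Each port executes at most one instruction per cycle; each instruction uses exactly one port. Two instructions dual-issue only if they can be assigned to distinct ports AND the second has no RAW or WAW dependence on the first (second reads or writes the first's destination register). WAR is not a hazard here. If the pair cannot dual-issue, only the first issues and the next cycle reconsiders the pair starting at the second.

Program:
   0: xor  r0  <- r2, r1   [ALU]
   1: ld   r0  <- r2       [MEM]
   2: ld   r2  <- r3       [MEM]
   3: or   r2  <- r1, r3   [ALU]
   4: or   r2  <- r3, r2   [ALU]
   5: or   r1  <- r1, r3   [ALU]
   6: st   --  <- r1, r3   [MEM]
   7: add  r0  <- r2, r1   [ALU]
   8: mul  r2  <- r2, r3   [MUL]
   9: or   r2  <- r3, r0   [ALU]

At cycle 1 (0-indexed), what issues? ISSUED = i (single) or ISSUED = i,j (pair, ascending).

ISSUED = 1

[0] i0  xor.ALU  -- WAW r0
[1] i1  ld.MEM  -- no-port MEM/MEM
[2] i2  ld.MEM  -- WAW r2
[3] i3  or.ALU  -- RAW+WAW r2
[4] i4+i5  or.ALU+or.ALU  -- 2-wide
[5] i6+i7  st.MEM+add.ALU  -- 2-wide
[6] i8  mul.MUL  -- WAW r2
[7] i9  or.ALU  -- tail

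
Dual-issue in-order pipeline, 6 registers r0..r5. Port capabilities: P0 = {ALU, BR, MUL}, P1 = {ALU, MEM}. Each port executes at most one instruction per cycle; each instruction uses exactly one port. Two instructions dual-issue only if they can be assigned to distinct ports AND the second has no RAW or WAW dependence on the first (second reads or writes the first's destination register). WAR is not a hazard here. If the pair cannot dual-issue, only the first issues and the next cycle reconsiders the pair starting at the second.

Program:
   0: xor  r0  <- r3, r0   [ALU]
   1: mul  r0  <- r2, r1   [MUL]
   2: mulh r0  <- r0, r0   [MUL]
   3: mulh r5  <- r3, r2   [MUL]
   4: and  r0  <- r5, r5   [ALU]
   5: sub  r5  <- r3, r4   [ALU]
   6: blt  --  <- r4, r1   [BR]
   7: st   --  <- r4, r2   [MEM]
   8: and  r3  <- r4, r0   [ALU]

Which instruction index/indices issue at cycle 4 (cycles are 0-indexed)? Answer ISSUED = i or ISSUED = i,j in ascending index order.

[0] i0  xor.ALU  -- WAW r0
[1] i1  mul.MUL  -- no-port MUL/MUL
[2] i2  mulh.MUL  -- no-port MUL/MUL
[3] i3  mulh.MUL  -- RAW r5
[4] i4&i5  and.ALU;sub.ALU  -- 2-wide
[5] i6&i7  blt.BR;st.MEM  -- 2-wide
[6] i8  and.ALU  -- tail

ISSUED = 4,5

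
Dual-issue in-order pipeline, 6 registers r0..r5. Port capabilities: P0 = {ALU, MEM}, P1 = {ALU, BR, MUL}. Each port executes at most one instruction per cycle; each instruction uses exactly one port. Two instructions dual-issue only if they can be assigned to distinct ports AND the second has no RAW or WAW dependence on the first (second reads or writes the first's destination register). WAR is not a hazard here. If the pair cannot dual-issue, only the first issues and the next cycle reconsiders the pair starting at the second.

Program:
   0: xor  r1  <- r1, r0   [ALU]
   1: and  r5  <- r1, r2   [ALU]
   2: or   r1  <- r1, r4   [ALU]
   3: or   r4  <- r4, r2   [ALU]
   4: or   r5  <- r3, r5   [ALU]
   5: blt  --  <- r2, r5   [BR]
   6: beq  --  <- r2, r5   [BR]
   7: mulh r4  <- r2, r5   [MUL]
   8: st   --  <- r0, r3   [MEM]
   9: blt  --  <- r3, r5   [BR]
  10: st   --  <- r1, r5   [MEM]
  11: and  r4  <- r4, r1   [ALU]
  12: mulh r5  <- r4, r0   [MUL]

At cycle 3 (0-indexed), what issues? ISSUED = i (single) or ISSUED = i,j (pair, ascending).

  cy0 -> i0 (xor) RAW r1
  cy1 -> i1,i2 (and or) dual
  cy2 -> i3,i4 (or or) dual
  cy3 -> i5 (blt) no-port BR/BR
  cy4 -> i6 (beq) no-port BR/MUL
  cy5 -> i7,i8 (mulh st) dual
  cy6 -> i9,i10 (blt st) dual
  cy7 -> i11 (and) RAW r4
  cy8 -> i12 (mulh) tail

ISSUED = 5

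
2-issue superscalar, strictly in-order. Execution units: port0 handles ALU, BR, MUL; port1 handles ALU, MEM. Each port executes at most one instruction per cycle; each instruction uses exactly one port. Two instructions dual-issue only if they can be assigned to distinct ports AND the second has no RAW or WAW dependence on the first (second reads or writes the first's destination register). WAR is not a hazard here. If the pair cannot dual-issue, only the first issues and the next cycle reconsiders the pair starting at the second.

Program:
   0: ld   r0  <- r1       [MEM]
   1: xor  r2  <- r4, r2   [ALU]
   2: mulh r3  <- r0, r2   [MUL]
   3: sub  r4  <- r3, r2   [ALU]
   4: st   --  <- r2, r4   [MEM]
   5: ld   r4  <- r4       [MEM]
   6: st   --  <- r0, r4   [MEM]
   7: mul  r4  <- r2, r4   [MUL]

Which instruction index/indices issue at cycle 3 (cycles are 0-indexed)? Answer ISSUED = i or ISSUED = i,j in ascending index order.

0. ld/xor @i0&i1  | 2-wide
1. mulh @i2  | RAW r3
2. sub @i3  | RAW r4
3. st @i4  | no-port MEM/MEM
4. ld @i5  | no-port MEM/MEM
5. st/mul @i6&i7  | 2-wide

ISSUED = 4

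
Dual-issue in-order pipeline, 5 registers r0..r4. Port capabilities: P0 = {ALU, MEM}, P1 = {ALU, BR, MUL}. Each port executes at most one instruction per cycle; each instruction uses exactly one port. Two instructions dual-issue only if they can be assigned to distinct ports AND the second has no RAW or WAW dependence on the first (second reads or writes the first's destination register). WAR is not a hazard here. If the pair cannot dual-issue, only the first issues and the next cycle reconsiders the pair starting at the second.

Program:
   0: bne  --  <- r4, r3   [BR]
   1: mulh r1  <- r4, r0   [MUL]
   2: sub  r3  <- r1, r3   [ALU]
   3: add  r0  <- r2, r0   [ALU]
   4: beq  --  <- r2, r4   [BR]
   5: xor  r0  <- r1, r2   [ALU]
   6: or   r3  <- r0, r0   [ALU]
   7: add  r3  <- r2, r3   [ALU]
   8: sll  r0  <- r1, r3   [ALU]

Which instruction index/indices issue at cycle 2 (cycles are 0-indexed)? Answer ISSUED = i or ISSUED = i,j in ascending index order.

0. bne @i0  | no-port BR/MUL
1. mulh @i1  | RAW r1
2. sub/add @i2&i3  | dual
3. beq/xor @i4&i5  | dual
4. or @i6  | RAW+WAW r3
5. add @i7  | RAW r3
6. sll @i8  | tail

ISSUED = 2,3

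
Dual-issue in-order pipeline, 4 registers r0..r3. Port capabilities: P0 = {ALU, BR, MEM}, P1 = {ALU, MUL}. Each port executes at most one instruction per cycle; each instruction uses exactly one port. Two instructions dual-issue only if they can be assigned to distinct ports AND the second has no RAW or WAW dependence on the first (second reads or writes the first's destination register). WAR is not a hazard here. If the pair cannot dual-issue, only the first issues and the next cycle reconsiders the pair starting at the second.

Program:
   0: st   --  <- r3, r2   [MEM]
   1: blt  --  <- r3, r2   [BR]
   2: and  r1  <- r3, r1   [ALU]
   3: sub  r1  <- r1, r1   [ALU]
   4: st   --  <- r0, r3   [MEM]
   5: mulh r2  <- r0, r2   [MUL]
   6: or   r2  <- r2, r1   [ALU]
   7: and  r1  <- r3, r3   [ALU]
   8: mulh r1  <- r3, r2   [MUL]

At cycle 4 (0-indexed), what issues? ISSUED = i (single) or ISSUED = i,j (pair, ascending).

ISSUED = 6,7

#0 head=0: st i0 no-port MEM/BR
#1 head=1: blt/and i1+i2 2-wide
#2 head=3: sub/st i3+i4 2-wide
#3 head=5: mulh i5 RAW+WAW r2
#4 head=6: or/and i6+i7 2-wide
#5 head=8: mulh i8 tail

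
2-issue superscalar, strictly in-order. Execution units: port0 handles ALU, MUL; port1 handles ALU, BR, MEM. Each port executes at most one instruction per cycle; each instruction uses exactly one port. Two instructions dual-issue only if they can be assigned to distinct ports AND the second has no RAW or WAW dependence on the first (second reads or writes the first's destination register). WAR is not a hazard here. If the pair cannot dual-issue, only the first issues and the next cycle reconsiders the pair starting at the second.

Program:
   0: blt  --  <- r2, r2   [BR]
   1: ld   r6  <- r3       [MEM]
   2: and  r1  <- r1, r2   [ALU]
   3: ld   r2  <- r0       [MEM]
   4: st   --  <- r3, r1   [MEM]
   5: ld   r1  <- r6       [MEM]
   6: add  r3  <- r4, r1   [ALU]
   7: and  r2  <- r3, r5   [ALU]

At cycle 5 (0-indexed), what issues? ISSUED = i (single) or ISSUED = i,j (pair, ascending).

  cy0 -> i0 (blt.BR) no-port BR/MEM
  cy1 -> i1+i2 (ld.MEM and.ALU) dual
  cy2 -> i3 (ld.MEM) no-port MEM/MEM
  cy3 -> i4 (st.MEM) no-port MEM/MEM
  cy4 -> i5 (ld.MEM) RAW r1
  cy5 -> i6 (add.ALU) RAW r3
  cy6 -> i7 (and.ALU) tail

ISSUED = 6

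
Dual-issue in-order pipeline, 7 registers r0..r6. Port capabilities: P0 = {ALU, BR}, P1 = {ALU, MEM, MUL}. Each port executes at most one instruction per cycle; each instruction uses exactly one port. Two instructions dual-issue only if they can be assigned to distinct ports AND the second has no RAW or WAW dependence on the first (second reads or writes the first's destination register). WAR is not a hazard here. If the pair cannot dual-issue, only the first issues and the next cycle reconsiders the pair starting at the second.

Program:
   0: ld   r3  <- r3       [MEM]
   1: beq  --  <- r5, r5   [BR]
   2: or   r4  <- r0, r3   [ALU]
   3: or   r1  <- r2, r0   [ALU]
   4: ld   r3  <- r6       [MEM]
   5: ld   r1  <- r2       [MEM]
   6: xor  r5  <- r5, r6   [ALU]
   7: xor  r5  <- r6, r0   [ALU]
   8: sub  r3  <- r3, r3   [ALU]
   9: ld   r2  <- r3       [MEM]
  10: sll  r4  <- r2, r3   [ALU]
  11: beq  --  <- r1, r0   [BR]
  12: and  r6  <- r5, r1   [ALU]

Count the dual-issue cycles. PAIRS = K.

  cy0 -> i0/i1 (ld;beq) 2-wide
  cy1 -> i2/i3 (or;or) 2-wide
  cy2 -> i4 (ld) no-port MEM/MEM
  cy3 -> i5/i6 (ld;xor) 2-wide
  cy4 -> i7/i8 (xor;sub) 2-wide
  cy5 -> i9 (ld) RAW r2
  cy6 -> i10/i11 (sll;beq) 2-wide
  cy7 -> i12 (and) tail

PAIRS = 5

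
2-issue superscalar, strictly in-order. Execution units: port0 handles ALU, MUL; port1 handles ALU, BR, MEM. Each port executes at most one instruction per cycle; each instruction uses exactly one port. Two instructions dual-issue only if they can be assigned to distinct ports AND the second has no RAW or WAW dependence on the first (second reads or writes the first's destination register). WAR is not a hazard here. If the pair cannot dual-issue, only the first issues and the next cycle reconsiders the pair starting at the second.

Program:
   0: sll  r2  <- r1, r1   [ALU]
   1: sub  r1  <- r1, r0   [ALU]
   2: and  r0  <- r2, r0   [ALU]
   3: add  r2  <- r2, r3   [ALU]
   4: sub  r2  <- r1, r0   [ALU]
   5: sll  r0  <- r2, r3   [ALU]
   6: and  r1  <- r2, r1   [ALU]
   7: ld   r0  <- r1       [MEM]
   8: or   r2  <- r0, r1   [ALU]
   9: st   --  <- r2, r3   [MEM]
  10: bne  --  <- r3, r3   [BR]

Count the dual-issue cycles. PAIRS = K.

PAIRS = 3

0. sll.ALU;sub.ALU @i0&i1  | dual
1. and.ALU;add.ALU @i2&i3  | dual
2. sub.ALU @i4  | RAW r2
3. sll.ALU;and.ALU @i5&i6  | dual
4. ld.MEM @i7  | RAW r0
5. or.ALU @i8  | RAW r2
6. st.MEM @i9  | no-port MEM/BR
7. bne.BR @i10  | tail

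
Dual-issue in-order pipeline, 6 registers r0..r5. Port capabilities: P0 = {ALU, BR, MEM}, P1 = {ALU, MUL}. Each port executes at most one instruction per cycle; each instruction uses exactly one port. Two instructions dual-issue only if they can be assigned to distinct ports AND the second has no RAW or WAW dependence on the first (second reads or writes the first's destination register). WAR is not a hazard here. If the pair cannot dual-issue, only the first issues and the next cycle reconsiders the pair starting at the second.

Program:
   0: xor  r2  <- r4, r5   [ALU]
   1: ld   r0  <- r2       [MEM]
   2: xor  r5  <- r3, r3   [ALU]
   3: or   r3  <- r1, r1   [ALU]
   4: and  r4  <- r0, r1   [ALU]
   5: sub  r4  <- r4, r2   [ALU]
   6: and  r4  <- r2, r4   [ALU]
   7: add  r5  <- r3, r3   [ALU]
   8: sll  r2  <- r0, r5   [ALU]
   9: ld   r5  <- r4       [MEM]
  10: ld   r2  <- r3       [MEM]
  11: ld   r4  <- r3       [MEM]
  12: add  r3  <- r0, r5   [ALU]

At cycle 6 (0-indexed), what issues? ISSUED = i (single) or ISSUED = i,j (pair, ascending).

ISSUED = 10

c0: i0 xor.ALU  RAW r2
c1: i1+i2 ld.MEM/xor.ALU  pair
c2: i3+i4 or.ALU/and.ALU  pair
c3: i5 sub.ALU  RAW+WAW r4
c4: i6+i7 and.ALU/add.ALU  pair
c5: i8+i9 sll.ALU/ld.MEM  pair
c6: i10 ld.MEM  no-port MEM/MEM
c7: i11+i12 ld.MEM/add.ALU  pair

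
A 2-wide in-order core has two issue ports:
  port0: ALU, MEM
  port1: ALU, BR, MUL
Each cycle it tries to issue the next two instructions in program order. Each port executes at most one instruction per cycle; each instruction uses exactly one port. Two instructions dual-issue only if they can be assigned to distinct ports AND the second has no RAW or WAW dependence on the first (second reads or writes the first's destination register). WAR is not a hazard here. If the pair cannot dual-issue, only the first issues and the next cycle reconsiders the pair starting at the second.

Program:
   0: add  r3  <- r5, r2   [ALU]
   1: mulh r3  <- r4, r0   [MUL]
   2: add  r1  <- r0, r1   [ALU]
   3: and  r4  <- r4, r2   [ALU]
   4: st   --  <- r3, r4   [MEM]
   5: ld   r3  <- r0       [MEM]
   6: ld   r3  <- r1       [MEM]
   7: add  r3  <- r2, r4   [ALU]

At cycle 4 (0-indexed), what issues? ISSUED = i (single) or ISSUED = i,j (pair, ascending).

#0 head=0: add.ALU i0 WAW r3
#1 head=1: mulh.MUL+add.ALU i1,i2 pair
#2 head=3: and.ALU i3 RAW r4
#3 head=4: st.MEM i4 no-port MEM/MEM
#4 head=5: ld.MEM i5 no-port MEM/MEM
#5 head=6: ld.MEM i6 WAW r3
#6 head=7: add.ALU i7 tail

ISSUED = 5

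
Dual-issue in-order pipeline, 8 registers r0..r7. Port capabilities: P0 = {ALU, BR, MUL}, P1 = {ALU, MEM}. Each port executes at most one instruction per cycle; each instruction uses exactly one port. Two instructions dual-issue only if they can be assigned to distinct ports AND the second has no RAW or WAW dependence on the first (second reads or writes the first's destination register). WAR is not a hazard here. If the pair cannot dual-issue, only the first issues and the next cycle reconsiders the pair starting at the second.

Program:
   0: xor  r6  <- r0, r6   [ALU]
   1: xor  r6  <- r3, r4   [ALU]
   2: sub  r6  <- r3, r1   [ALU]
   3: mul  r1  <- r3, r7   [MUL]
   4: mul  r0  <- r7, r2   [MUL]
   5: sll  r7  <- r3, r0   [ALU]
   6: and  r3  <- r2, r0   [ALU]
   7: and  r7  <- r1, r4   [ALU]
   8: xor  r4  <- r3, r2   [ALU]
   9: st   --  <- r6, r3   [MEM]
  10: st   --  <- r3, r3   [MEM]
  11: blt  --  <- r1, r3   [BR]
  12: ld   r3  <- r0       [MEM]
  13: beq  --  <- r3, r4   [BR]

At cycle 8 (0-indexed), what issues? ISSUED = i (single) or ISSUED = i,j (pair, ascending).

ISSUED = 12

#0 head=0: xor.ALU i0 WAW r6
#1 head=1: xor.ALU i1 WAW r6
#2 head=2: sub.ALU/mul.MUL i2,i3 dual
#3 head=4: mul.MUL i4 RAW r0
#4 head=5: sll.ALU/and.ALU i5,i6 dual
#5 head=7: and.ALU/xor.ALU i7,i8 dual
#6 head=9: st.MEM i9 no-port MEM/MEM
#7 head=10: st.MEM/blt.BR i10,i11 dual
#8 head=12: ld.MEM i12 RAW r3
#9 head=13: beq.BR i13 tail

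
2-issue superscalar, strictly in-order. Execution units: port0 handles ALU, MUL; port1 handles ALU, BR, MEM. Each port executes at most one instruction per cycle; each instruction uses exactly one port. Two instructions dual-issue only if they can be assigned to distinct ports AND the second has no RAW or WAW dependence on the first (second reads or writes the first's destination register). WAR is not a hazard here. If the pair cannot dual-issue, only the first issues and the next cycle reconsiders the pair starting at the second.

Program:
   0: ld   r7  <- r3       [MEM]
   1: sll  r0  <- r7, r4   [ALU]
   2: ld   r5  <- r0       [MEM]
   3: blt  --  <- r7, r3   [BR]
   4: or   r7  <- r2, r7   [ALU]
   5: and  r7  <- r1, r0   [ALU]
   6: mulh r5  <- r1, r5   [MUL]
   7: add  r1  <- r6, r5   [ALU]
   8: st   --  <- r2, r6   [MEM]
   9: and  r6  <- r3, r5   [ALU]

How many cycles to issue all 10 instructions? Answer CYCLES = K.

[0] i0  ld.MEM  -- RAW r7
[1] i1  sll.ALU  -- RAW r0
[2] i2  ld.MEM  -- no-port MEM/BR
[3] i3+i4  blt.BR/or.ALU  -- pair
[4] i5+i6  and.ALU/mulh.MUL  -- pair
[5] i7+i8  add.ALU/st.MEM  -- pair
[6] i9  and.ALU  -- tail

CYCLES = 7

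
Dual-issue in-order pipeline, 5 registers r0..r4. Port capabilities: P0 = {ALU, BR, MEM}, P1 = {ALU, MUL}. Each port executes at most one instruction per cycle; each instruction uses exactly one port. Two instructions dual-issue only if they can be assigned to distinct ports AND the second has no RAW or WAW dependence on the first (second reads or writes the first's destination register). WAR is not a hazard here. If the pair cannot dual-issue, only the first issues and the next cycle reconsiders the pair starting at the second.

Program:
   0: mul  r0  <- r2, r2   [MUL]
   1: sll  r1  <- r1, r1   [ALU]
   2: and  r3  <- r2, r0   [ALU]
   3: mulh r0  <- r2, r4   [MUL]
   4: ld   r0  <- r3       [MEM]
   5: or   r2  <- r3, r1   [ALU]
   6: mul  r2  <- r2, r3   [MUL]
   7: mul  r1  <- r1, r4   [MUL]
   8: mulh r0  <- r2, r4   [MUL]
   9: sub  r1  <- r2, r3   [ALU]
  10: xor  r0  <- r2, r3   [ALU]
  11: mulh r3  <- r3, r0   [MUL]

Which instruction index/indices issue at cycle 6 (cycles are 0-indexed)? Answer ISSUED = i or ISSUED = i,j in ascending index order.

#0 head=0: mul+sll i0&i1 dual
#1 head=2: and+mulh i2&i3 dual
#2 head=4: ld+or i4&i5 dual
#3 head=6: mul i6 no-port MUL/MUL
#4 head=7: mul i7 no-port MUL/MUL
#5 head=8: mulh+sub i8&i9 dual
#6 head=10: xor i10 RAW r0
#7 head=11: mulh i11 tail

ISSUED = 10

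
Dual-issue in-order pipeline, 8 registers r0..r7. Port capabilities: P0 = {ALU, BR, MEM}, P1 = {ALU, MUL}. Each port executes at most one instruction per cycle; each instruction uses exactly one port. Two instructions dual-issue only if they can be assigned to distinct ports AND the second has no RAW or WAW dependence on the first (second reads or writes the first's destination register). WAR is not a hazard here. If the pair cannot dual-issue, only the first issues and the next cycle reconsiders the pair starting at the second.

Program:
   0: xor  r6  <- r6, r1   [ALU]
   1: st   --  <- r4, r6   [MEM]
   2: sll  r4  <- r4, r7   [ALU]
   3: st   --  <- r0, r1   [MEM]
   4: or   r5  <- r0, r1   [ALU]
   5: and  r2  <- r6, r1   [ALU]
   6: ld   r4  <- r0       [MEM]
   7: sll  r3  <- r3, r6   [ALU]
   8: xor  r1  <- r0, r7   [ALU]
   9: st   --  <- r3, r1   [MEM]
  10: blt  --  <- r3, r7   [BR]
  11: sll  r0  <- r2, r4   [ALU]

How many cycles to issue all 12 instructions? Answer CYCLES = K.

t=0 i0:xor.ALU ; RAW r6
t=1 i1+i2:st.MEM sll.ALU ; pair
t=2 i3+i4:st.MEM or.ALU ; pair
t=3 i5+i6:and.ALU ld.MEM ; pair
t=4 i7+i8:sll.ALU xor.ALU ; pair
t=5 i9:st.MEM ; no-port MEM/BR
t=6 i10+i11:blt.BR sll.ALU ; pair

CYCLES = 7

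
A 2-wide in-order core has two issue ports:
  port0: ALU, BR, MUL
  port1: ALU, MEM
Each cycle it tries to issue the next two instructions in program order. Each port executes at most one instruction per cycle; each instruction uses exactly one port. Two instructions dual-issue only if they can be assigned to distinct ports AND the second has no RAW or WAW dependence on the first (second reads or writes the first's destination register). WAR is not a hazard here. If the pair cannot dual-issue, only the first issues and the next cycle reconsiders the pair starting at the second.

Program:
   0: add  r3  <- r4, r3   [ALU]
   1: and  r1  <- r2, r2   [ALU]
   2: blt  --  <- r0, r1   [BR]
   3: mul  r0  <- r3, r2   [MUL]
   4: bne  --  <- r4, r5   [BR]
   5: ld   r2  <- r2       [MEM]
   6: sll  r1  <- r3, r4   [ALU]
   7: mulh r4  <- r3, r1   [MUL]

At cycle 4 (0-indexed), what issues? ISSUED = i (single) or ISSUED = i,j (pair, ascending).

ISSUED = 6

0. add and @i0+i1  | dual
1. blt @i2  | no-port BR/MUL
2. mul @i3  | no-port MUL/BR
3. bne ld @i4+i5  | dual
4. sll @i6  | RAW r1
5. mulh @i7  | tail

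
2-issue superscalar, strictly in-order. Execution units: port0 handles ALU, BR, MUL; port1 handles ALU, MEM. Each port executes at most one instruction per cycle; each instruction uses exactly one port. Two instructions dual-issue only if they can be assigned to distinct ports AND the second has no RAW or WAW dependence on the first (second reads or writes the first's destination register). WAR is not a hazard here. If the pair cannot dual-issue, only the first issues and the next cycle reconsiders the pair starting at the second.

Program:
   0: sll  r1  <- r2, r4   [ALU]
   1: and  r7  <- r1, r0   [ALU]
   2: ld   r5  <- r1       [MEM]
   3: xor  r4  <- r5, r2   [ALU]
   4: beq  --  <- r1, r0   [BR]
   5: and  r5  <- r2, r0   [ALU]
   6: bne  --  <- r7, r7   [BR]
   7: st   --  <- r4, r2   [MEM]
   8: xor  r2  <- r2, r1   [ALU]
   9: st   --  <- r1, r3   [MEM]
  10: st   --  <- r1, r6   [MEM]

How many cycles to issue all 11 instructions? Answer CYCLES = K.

c0: i0 sll.ALU  RAW r1
c1: i1+i2 and.ALU+ld.MEM  2-wide
c2: i3+i4 xor.ALU+beq.BR  2-wide
c3: i5+i6 and.ALU+bne.BR  2-wide
c4: i7+i8 st.MEM+xor.ALU  2-wide
c5: i9 st.MEM  no-port MEM/MEM
c6: i10 st.MEM  tail

CYCLES = 7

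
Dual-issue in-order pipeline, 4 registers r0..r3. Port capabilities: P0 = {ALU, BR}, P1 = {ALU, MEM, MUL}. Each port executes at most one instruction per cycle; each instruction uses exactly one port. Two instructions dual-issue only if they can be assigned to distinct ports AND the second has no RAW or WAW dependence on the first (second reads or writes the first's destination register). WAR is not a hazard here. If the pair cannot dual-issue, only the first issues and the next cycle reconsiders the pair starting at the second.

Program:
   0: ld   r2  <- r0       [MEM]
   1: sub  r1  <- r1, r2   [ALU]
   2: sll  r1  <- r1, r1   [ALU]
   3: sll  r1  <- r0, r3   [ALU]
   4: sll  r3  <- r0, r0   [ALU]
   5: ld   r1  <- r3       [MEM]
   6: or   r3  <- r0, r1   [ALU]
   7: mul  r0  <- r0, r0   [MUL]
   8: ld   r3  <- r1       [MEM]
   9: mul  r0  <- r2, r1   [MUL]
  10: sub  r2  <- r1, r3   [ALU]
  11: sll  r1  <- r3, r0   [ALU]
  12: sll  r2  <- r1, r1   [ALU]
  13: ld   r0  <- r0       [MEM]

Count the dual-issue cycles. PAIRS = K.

0. ld @i0  | RAW r2
1. sub @i1  | RAW+WAW r1
2. sll @i2  | WAW r1
3. sll sll @i3+i4  | dual
4. ld @i5  | RAW r1
5. or mul @i6+i7  | dual
6. ld @i8  | no-port MEM/MUL
7. mul sub @i9+i10  | dual
8. sll @i11  | RAW r1
9. sll ld @i12+i13  | dual

PAIRS = 4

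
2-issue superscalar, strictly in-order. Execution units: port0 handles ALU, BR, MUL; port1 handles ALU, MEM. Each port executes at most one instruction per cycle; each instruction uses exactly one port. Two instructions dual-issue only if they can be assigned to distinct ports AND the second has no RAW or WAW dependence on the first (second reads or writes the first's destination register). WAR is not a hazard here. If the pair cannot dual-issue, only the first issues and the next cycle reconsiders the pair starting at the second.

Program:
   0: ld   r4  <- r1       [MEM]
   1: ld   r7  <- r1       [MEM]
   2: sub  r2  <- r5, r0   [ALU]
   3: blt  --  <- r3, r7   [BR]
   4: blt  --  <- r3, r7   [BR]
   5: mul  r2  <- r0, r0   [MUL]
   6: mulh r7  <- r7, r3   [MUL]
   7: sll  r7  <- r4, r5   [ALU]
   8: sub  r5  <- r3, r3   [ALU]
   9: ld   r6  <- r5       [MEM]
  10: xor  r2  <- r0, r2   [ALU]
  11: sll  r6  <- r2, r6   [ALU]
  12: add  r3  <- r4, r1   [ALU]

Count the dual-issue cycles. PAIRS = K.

PAIRS = 4

c0: i0 ld.MEM  no-port MEM/MEM
c1: i1/i2 ld.MEM/sub.ALU  dual
c2: i3 blt.BR  no-port BR/BR
c3: i4 blt.BR  no-port BR/MUL
c4: i5 mul.MUL  no-port MUL/MUL
c5: i6 mulh.MUL  WAW r7
c6: i7/i8 sll.ALU/sub.ALU  dual
c7: i9/i10 ld.MEM/xor.ALU  dual
c8: i11/i12 sll.ALU/add.ALU  dual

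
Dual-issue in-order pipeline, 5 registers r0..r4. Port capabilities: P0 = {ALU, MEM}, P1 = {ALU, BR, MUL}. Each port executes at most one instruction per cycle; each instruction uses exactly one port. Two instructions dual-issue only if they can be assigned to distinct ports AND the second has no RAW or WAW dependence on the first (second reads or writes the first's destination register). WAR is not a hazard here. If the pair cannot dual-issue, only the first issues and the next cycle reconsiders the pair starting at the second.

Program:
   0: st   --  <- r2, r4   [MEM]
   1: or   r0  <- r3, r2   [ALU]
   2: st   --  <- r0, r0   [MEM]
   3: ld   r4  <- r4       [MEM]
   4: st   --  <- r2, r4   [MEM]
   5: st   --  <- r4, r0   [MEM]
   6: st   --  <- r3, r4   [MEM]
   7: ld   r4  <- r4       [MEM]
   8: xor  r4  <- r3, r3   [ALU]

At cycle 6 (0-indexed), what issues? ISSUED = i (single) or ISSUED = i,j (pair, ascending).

t=0 i0+i1:st+or ; 2-wide
t=1 i2:st ; no-port MEM/MEM
t=2 i3:ld ; no-port MEM/MEM
t=3 i4:st ; no-port MEM/MEM
t=4 i5:st ; no-port MEM/MEM
t=5 i6:st ; no-port MEM/MEM
t=6 i7:ld ; WAW r4
t=7 i8:xor ; tail

ISSUED = 7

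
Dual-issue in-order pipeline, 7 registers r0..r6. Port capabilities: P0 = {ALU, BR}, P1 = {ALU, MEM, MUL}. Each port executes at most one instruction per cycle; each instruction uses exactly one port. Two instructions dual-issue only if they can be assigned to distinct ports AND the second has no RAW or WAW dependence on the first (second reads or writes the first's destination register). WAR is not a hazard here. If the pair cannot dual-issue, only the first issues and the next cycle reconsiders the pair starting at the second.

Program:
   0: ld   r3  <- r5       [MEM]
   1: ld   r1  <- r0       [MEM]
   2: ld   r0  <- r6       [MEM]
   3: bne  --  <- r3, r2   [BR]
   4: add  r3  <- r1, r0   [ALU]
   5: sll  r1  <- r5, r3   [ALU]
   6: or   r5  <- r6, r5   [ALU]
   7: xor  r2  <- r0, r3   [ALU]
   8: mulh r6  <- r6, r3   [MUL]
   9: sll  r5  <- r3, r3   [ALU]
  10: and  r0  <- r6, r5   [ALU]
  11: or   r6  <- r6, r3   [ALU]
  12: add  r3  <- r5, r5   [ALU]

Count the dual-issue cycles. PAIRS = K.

#0 head=0: ld i0 no-port MEM/MEM
#1 head=1: ld i1 no-port MEM/MEM
#2 head=2: ld bne i2&i3 pair
#3 head=4: add i4 RAW r3
#4 head=5: sll or i5&i6 pair
#5 head=7: xor mulh i7&i8 pair
#6 head=9: sll i9 RAW r5
#7 head=10: and or i10&i11 pair
#8 head=12: add i12 tail

PAIRS = 4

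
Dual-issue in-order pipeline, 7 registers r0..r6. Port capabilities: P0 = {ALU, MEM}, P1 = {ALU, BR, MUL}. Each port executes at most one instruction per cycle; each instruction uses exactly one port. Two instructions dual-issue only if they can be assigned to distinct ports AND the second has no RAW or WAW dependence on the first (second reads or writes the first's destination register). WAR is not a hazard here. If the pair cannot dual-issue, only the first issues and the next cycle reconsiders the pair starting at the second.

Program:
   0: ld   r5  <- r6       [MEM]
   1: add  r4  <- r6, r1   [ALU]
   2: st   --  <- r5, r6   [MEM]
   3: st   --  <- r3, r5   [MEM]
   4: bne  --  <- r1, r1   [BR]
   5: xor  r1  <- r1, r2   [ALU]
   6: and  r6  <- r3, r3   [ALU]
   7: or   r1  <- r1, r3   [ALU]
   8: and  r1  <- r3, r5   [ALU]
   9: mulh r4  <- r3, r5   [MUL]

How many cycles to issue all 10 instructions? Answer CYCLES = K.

CYCLES = 6

c0: i0+i1 ld/add  dual
c1: i2 st  no-port MEM/MEM
c2: i3+i4 st/bne  dual
c3: i5+i6 xor/and  dual
c4: i7 or  WAW r1
c5: i8+i9 and/mulh  dual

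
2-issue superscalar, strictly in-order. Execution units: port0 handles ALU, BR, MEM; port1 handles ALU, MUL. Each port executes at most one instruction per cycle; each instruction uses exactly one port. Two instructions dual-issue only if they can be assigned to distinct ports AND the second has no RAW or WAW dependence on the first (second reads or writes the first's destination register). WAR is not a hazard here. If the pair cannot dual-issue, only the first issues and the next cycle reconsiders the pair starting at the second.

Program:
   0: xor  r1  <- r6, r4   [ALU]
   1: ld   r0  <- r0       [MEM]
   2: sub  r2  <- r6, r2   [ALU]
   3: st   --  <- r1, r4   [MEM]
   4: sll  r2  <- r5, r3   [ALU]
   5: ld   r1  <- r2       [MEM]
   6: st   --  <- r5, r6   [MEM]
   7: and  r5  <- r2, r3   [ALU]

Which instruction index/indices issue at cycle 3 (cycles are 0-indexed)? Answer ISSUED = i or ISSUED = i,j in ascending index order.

ISSUED = 5

0. xor+ld @i0+i1  | dual
1. sub+st @i2+i3  | dual
2. sll @i4  | RAW r2
3. ld @i5  | no-port MEM/MEM
4. st+and @i6+i7  | dual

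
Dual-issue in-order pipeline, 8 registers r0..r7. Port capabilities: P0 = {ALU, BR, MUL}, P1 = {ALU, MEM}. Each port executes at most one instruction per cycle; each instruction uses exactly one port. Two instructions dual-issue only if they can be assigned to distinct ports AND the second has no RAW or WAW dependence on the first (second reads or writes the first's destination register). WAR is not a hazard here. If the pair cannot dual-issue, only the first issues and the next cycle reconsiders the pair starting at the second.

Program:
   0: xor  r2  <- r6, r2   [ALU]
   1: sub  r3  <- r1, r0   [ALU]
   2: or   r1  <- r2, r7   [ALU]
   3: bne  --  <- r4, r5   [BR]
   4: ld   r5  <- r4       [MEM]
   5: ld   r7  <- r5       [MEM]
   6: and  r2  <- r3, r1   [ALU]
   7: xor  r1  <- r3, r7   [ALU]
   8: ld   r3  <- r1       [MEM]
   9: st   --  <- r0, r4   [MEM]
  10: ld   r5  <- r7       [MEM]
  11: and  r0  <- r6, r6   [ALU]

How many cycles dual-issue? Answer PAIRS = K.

PAIRS = 4

0. xor.ALU;sub.ALU @i0,i1  | dual
1. or.ALU;bne.BR @i2,i3  | dual
2. ld.MEM @i4  | no-port MEM/MEM
3. ld.MEM;and.ALU @i5,i6  | dual
4. xor.ALU @i7  | RAW r1
5. ld.MEM @i8  | no-port MEM/MEM
6. st.MEM @i9  | no-port MEM/MEM
7. ld.MEM;and.ALU @i10,i11  | dual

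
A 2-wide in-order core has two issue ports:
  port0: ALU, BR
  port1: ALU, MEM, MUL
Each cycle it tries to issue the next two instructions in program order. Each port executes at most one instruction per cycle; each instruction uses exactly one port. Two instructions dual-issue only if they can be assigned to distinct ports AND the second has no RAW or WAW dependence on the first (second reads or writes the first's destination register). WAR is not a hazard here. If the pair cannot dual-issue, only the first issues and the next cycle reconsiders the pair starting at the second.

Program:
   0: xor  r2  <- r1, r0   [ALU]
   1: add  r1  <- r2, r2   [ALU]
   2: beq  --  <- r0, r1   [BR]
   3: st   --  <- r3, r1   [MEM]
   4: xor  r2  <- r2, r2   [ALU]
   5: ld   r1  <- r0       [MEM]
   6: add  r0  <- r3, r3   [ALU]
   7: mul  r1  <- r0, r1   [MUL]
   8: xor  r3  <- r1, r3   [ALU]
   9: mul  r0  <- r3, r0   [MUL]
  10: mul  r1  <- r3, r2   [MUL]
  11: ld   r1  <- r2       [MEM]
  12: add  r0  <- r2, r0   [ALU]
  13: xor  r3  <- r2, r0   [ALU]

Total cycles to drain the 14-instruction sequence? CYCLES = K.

0. xor @i0  | RAW r2
1. add @i1  | RAW r1
2. beq+st @i2/i3  | dual
3. xor+ld @i4/i5  | dual
4. add @i6  | RAW r0
5. mul @i7  | RAW r1
6. xor @i8  | RAW r3
7. mul @i9  | no-port MUL/MUL
8. mul @i10  | no-port MUL/MEM
9. ld+add @i11/i12  | dual
10. xor @i13  | tail

CYCLES = 11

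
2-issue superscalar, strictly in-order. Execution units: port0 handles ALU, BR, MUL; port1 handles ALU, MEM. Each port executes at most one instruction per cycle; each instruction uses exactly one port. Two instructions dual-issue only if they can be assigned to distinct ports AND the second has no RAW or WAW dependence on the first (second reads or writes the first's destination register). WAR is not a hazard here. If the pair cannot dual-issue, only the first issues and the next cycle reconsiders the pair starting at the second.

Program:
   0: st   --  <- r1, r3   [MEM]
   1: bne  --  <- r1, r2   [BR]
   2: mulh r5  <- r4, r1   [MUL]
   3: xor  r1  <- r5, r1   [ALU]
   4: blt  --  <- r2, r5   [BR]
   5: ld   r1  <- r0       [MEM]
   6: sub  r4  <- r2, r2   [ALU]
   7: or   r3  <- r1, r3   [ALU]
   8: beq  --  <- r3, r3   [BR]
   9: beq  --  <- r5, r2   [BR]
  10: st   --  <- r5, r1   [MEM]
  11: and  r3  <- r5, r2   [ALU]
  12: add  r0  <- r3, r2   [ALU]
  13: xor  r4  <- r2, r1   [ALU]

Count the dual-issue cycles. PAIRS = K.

PAIRS = 5

  cy0 -> i0,i1 (st+bne) dual
  cy1 -> i2 (mulh) RAW r5
  cy2 -> i3,i4 (xor+blt) dual
  cy3 -> i5,i6 (ld+sub) dual
  cy4 -> i7 (or) RAW r3
  cy5 -> i8 (beq) no-port BR/BR
  cy6 -> i9,i10 (beq+st) dual
  cy7 -> i11 (and) RAW r3
  cy8 -> i12,i13 (add+xor) dual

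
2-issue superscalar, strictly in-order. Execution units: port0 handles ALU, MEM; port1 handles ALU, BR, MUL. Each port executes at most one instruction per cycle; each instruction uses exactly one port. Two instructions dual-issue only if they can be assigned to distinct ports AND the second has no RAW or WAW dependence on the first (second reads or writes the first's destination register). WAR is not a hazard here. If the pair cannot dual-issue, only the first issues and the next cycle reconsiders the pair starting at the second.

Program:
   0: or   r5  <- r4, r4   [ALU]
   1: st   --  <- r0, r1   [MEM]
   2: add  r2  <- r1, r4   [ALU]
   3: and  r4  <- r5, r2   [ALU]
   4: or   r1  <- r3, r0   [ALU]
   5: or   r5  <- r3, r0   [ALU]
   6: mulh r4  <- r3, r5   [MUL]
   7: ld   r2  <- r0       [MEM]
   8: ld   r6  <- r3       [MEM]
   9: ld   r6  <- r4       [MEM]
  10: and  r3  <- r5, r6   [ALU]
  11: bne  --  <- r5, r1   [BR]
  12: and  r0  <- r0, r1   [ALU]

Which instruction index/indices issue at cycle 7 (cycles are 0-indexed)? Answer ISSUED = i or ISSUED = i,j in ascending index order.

ISSUED = 10,11

  cy0 -> i0&i1 (or st) dual
  cy1 -> i2 (add) RAW r2
  cy2 -> i3&i4 (and or) dual
  cy3 -> i5 (or) RAW r5
  cy4 -> i6&i7 (mulh ld) dual
  cy5 -> i8 (ld) no-port MEM/MEM
  cy6 -> i9 (ld) RAW r6
  cy7 -> i10&i11 (and bne) dual
  cy8 -> i12 (and) tail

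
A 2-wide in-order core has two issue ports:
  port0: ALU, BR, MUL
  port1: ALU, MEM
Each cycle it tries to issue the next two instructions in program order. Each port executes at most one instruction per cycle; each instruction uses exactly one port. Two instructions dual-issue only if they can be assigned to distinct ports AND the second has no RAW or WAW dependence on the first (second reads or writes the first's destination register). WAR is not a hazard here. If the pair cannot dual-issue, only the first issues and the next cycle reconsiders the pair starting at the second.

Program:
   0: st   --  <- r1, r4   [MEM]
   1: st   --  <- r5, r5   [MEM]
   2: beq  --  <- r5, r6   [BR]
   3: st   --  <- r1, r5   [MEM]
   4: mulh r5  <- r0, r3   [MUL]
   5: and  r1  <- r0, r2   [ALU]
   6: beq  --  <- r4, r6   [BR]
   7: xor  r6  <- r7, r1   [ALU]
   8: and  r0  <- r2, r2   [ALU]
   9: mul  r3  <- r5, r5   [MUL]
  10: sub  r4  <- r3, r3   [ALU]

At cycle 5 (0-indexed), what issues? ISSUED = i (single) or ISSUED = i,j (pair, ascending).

[0] i0  st.MEM  -- no-port MEM/MEM
[1] i1&i2  st.MEM/beq.BR  -- pair
[2] i3&i4  st.MEM/mulh.MUL  -- pair
[3] i5&i6  and.ALU/beq.BR  -- pair
[4] i7&i8  xor.ALU/and.ALU  -- pair
[5] i9  mul.MUL  -- RAW r3
[6] i10  sub.ALU  -- tail

ISSUED = 9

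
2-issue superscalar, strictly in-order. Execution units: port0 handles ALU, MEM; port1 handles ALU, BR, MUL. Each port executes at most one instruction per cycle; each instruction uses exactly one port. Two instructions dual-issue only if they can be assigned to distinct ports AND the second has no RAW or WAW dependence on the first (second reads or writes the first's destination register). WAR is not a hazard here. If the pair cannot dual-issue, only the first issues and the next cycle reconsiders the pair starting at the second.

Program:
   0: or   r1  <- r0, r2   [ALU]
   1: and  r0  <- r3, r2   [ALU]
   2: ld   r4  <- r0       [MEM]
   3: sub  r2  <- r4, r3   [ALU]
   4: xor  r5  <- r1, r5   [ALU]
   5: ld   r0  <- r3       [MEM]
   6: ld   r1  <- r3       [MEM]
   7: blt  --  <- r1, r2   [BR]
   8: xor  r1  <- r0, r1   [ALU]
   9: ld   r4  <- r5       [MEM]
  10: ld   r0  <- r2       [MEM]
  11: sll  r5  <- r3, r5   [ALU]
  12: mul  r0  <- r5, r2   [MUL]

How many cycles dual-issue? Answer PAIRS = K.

  cy0 -> i0,i1 (or.ALU;and.ALU) pair
  cy1 -> i2 (ld.MEM) RAW r4
  cy2 -> i3,i4 (sub.ALU;xor.ALU) pair
  cy3 -> i5 (ld.MEM) no-port MEM/MEM
  cy4 -> i6 (ld.MEM) RAW r1
  cy5 -> i7,i8 (blt.BR;xor.ALU) pair
  cy6 -> i9 (ld.MEM) no-port MEM/MEM
  cy7 -> i10,i11 (ld.MEM;sll.ALU) pair
  cy8 -> i12 (mul.MUL) tail

PAIRS = 4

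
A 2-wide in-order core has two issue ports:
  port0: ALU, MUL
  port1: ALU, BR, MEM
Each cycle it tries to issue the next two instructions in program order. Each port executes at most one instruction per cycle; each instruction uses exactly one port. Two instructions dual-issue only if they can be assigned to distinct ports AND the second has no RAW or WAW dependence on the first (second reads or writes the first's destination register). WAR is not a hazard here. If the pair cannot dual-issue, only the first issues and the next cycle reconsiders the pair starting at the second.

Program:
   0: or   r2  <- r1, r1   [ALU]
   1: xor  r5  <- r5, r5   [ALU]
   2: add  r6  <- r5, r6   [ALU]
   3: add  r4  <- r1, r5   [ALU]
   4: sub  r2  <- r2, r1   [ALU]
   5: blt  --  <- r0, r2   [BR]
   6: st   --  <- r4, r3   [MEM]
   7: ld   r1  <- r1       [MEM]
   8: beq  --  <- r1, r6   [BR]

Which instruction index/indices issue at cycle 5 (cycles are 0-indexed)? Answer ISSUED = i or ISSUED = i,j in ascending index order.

#0 head=0: or.ALU;xor.ALU i0&i1 dual
#1 head=2: add.ALU;add.ALU i2&i3 dual
#2 head=4: sub.ALU i4 RAW r2
#3 head=5: blt.BR i5 no-port BR/MEM
#4 head=6: st.MEM i6 no-port MEM/MEM
#5 head=7: ld.MEM i7 no-port MEM/BR
#6 head=8: beq.BR i8 tail

ISSUED = 7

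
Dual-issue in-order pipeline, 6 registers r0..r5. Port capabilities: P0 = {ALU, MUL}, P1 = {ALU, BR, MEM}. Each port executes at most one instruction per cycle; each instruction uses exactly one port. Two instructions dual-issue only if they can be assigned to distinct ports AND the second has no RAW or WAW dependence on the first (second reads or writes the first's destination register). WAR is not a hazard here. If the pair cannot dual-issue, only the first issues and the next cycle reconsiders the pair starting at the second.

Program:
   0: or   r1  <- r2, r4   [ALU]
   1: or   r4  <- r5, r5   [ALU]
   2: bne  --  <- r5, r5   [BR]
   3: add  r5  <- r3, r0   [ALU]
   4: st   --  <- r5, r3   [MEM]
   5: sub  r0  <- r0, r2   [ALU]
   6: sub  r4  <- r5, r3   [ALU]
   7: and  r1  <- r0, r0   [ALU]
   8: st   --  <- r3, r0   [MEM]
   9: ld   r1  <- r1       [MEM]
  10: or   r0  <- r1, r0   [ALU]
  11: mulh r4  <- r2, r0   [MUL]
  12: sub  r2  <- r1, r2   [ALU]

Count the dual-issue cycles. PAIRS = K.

c0: i0,i1 or.ALU+or.ALU  2-wide
c1: i2,i3 bne.BR+add.ALU  2-wide
c2: i4,i5 st.MEM+sub.ALU  2-wide
c3: i6,i7 sub.ALU+and.ALU  2-wide
c4: i8 st.MEM  no-port MEM/MEM
c5: i9 ld.MEM  RAW r1
c6: i10 or.ALU  RAW r0
c7: i11,i12 mulh.MUL+sub.ALU  2-wide

PAIRS = 5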